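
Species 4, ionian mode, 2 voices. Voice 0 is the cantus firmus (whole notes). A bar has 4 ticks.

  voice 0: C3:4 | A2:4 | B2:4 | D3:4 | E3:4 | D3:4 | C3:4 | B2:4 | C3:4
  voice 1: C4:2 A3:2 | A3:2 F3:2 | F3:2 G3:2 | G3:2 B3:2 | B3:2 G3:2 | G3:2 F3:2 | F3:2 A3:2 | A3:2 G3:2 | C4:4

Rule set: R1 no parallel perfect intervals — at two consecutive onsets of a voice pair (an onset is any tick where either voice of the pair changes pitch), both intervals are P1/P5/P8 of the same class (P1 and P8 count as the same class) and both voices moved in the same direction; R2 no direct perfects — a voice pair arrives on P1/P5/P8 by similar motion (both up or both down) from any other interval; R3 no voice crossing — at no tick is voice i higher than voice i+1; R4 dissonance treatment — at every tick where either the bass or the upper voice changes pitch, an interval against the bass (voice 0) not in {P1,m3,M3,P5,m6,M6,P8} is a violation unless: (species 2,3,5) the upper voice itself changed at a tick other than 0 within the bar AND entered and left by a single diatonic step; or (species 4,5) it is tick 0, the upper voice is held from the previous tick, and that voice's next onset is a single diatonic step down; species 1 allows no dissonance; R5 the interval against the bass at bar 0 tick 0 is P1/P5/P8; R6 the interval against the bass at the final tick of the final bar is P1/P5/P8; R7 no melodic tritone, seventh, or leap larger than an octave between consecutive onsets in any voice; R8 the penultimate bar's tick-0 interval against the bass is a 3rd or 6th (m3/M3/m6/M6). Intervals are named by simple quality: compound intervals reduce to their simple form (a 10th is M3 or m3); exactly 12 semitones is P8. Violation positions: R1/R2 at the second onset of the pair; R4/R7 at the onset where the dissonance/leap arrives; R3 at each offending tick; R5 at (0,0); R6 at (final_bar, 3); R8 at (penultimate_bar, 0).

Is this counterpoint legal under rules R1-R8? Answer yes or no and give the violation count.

No (5 violations)

bar 0: v0=C3 v1=C4 (P8)
bar 1: v0=A2 v1=A3 (P8)
bar 2: v0=B2 v1=F3 (TT)
bar 3: v0=D3 v1=G3 (P4)
bar 4: v0=E3 v1=B3 (P5)
bar 5: v0=D3 v1=G3 (P4)
bar 6: v0=C3 v1=F3 (P4)
bar 7: v0=B2 v1=A3 (m7)
bar 8: v0=C3 v1=C4 (P8)
  R4 @ bar2.0: B2/F3 TT untreated
  R4 @ bar3.0: D3/G3 P4 untreated
  R4 @ bar6.0: C3/F3 P4 untreated
  R8 @ bar7.0: penult m7 not 3rd/6th
  R2 @ bar8.0: B2/G3 m6 -> C3/C4 P8 similar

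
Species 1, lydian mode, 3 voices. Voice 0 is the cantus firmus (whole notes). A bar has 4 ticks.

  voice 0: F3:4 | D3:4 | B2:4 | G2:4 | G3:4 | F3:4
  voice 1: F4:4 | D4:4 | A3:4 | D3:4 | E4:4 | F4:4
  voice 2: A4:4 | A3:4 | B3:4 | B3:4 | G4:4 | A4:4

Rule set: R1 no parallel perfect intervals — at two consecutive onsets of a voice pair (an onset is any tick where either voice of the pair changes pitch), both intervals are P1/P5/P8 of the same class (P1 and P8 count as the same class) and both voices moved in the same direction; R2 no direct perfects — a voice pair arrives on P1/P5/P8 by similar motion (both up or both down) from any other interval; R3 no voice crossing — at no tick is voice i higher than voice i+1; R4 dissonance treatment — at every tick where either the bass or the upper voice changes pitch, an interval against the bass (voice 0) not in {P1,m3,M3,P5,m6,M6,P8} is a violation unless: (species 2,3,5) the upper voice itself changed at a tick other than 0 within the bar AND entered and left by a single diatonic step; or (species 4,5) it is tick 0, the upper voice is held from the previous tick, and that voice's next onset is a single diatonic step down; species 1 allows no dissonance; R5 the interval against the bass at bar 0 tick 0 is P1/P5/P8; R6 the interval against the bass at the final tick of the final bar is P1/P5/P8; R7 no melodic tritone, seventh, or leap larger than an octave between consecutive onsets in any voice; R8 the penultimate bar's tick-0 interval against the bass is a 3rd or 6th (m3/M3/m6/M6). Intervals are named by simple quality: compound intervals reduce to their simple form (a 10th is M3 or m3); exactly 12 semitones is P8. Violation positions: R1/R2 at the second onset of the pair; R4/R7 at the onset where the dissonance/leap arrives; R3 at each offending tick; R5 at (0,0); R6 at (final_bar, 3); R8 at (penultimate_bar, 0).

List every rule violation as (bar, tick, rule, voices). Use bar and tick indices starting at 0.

(0, 0, R5, (0, 2))
(1, 0, R1, (0, 1))
(1, 0, R2, (0, 2))
(1, 0, R3, (1, 2))
(1, 1, R3, (1, 2))
(1, 2, R3, (1, 2))
(1, 3, R3, (1, 2))
(2, 0, R4, (0, 1))
(3, 0, R2, (0, 1))
(4, 0, R2, (0, 2))
(4, 0, R7, (1,))
(4, 0, R8, (0, 2))
(5, 3, R6, (0, 2))

bar 0: v0=F3 v1=F4 v2=A4 downbeat M3
bar 1: v0=D3 v1=D4 v2=A3 downbeat P5
bar 2: v0=B2 v1=A3 v2=B3 downbeat P8
bar 3: v0=G2 v1=D3 v2=B3 downbeat M3
bar 4: v0=G3 v1=E4 v2=G4 downbeat P8
bar 5: v0=F3 v1=F4 v2=A4 downbeat M3
  -> R5 @ bar 0 tick 0 v(0, 2): opens on M3
  -> R1 @ bar 1 tick 0 v(0, 1): F3/F4 P8 -> D3/D4 P8 similar
  -> R2 @ bar 1 tick 0 v(0, 2): F3/A4 M3 -> D3/A3 P5 similar
  -> R3 @ bar 1 tick 0 v(1, 2): D4 above A3
  -> R3 @ bar 1 tick 1 v(1, 2): D4 above A3
  -> R3 @ bar 1 tick 2 v(1, 2): D4 above A3
  -> R3 @ bar 1 tick 3 v(1, 2): D4 above A3
  -> R4 @ bar 2 tick 0 v(0, 1): B2/A3 m7 untreated
  -> R2 @ bar 3 tick 0 v(0, 1): B2/A3 m7 -> G2/D3 P5 similar
  -> R2 @ bar 4 tick 0 v(0, 2): G2/B3 M3 -> G3/G4 P8 similar
  -> R7 @ bar 4 tick 0 v(1,): D3->E4 leap 14st
  -> R8 @ bar 4 tick 0 v(0, 2): penult P8 not 3rd/6th
  -> R6 @ bar 5 tick 3 v(0, 2): closes on M3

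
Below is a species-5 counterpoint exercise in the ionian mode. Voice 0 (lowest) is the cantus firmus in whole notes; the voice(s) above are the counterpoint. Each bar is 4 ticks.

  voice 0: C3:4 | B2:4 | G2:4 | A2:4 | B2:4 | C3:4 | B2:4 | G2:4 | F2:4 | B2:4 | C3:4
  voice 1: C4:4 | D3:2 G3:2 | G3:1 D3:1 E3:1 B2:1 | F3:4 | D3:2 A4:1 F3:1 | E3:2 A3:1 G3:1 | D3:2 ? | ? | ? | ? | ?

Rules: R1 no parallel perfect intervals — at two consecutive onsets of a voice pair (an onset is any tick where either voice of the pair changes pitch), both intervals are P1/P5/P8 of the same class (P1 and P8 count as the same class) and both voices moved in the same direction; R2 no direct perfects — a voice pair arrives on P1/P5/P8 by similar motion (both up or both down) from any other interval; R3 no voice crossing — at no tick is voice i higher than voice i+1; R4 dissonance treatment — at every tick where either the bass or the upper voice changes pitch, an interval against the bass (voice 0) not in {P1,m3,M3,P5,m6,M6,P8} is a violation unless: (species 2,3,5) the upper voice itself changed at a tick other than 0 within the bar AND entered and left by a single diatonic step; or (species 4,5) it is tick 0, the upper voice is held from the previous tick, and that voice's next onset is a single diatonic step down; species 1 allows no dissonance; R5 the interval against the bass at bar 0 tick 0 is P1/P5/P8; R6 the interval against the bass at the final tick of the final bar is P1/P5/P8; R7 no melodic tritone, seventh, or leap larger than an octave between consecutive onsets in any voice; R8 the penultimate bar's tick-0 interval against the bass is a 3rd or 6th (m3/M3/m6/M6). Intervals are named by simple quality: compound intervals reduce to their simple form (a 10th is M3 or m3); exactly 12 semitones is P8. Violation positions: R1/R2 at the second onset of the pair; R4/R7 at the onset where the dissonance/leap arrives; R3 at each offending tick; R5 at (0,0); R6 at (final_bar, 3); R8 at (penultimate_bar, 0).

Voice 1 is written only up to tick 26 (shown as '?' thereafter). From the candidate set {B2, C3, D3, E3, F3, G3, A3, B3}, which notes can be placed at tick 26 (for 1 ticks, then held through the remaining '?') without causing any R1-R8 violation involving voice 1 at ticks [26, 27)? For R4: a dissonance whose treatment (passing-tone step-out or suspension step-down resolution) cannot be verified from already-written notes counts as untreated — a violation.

{B2, B3, D3, G3}

B2: legal
C3: violates R4
D3: legal
E3: violates R4
F3: violates R4
G3: legal
A3: violates R4
B3: legal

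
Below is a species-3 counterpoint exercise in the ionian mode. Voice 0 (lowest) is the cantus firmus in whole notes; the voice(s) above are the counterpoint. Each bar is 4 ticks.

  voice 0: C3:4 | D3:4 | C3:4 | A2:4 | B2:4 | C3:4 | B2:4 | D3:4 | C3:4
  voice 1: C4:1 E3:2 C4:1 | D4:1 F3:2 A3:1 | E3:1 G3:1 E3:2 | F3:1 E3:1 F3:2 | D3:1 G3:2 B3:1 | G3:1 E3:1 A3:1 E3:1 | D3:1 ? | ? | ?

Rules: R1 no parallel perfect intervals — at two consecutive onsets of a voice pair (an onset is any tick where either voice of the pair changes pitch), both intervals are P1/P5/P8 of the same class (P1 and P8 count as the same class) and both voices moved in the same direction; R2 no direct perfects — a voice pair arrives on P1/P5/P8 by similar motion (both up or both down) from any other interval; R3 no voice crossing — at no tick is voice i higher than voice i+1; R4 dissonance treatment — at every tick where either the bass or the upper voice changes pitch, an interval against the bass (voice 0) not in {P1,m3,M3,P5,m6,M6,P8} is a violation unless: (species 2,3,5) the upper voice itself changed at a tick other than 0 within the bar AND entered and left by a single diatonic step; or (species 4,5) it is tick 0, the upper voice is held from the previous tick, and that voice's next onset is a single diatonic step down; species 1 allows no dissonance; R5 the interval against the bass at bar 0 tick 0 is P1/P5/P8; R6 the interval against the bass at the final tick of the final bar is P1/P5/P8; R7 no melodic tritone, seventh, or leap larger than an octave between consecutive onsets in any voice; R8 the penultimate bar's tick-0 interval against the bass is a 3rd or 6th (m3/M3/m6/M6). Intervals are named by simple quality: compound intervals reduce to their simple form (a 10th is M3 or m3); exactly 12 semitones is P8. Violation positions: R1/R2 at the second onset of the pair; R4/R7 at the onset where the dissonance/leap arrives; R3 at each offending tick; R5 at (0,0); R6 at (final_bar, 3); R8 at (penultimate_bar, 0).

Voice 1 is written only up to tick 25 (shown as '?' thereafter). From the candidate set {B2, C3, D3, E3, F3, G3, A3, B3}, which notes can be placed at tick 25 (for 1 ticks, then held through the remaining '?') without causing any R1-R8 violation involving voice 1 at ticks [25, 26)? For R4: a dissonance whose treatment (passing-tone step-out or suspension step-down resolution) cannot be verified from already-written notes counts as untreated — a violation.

{B2, B3, D3, G3}

B2: legal
C3: violates R4
D3: legal
E3: violates R4
F3: violates R4
G3: legal
A3: violates R4
B3: legal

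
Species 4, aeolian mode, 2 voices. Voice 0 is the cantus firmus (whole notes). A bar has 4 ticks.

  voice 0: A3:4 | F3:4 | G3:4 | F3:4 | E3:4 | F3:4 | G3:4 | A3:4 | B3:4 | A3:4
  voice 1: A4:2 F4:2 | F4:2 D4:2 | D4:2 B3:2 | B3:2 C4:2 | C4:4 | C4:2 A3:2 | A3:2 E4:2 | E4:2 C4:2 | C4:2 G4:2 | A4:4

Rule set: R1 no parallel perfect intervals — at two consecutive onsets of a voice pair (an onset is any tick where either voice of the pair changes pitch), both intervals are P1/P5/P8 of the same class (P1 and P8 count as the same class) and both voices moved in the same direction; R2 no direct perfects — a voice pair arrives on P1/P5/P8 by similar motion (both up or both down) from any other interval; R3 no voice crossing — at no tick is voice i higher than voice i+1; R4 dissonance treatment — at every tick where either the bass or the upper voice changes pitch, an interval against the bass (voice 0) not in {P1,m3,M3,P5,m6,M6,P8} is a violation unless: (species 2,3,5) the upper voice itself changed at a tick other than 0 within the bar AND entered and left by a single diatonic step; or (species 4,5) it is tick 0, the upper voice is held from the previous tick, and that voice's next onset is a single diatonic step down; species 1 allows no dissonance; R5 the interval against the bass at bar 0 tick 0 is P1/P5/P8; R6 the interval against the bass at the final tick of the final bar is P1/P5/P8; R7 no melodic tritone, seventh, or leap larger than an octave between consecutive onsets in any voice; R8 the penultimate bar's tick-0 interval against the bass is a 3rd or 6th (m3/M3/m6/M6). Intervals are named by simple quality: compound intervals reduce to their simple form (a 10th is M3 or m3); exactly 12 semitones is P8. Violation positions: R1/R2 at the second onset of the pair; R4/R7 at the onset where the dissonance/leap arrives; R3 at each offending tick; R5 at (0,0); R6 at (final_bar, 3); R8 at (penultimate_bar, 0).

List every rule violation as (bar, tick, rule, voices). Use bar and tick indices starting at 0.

(3, 0, R4, (0, 1))
(6, 0, R4, (0, 1))
(8, 0, R4, (0, 1))
(8, 0, R8, (0, 1))

bar 0: v0=A3 v1=A4 downbeat P8
bar 1: v0=F3 v1=F4 downbeat P8
bar 2: v0=G3 v1=D4 downbeat P5
bar 3: v0=F3 v1=B3 downbeat TT
bar 4: v0=E3 v1=C4 downbeat m6
bar 5: v0=F3 v1=C4 downbeat P5
bar 6: v0=G3 v1=A3 downbeat M2
bar 7: v0=A3 v1=E4 downbeat P5
bar 8: v0=B3 v1=C4 downbeat m2
bar 9: v0=A3 v1=A4 downbeat P8
  -> R4 @ bar 3 tick 0 v(0, 1): F3/B3 TT untreated
  -> R4 @ bar 6 tick 0 v(0, 1): G3/A3 M2 untreated
  -> R4 @ bar 8 tick 0 v(0, 1): B3/C4 m2 untreated
  -> R8 @ bar 8 tick 0 v(0, 1): penult m2 not 3rd/6th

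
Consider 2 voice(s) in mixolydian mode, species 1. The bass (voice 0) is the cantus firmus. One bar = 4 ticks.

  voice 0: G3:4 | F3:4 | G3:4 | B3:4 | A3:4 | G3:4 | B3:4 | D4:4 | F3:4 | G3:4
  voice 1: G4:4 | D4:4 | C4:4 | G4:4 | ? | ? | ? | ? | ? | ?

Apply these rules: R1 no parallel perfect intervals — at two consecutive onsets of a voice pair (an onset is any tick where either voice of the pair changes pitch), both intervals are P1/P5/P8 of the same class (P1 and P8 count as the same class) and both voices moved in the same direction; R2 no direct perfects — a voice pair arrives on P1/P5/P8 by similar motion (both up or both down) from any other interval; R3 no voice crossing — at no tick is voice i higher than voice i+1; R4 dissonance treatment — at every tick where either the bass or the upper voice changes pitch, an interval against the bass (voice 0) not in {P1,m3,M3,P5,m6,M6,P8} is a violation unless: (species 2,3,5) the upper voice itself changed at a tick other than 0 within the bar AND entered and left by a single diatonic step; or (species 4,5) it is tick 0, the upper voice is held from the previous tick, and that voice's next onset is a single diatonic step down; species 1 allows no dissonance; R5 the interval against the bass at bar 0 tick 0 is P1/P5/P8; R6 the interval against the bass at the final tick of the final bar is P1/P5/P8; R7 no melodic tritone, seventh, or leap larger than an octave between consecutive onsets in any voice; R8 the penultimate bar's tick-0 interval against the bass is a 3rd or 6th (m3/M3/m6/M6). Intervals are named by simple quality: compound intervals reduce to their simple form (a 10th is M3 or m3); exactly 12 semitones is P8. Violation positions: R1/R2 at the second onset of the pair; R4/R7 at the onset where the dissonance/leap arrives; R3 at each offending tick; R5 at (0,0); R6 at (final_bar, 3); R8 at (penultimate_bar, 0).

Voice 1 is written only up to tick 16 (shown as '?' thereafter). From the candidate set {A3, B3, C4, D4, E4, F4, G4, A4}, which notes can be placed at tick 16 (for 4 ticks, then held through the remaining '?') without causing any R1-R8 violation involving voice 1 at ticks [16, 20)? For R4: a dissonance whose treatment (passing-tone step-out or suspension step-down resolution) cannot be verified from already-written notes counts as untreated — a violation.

A3: violates R2,R7
B3: violates R4
C4: legal
D4: violates R4
E4: violates R2
F4: legal
G4: violates R4
A4: legal

{A4, C4, F4}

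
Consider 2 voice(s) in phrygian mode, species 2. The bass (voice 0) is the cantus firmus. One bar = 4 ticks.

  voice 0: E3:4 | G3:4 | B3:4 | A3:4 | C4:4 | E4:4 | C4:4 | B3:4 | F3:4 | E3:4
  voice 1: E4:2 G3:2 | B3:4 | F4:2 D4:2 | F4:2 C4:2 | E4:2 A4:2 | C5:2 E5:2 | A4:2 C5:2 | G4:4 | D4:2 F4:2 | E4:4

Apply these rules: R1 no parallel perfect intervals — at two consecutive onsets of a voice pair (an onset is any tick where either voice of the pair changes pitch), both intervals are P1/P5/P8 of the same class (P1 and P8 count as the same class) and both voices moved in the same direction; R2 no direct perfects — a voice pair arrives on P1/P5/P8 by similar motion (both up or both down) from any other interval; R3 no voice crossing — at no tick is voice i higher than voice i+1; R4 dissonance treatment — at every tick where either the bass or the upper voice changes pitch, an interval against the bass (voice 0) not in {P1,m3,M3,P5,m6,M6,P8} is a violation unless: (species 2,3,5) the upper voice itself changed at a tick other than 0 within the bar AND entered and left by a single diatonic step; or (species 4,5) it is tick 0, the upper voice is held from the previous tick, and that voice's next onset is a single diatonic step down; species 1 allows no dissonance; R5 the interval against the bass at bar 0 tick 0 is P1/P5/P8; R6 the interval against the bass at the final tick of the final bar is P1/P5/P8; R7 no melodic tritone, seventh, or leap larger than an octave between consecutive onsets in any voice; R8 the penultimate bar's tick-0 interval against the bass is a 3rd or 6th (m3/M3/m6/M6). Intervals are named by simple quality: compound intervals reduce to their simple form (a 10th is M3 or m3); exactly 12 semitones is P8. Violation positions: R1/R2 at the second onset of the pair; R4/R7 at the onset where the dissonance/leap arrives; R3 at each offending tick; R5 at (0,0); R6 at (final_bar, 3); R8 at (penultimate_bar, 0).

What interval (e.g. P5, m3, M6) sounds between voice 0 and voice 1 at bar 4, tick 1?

voice 0=C4 voice 1=E4 -> M3

M3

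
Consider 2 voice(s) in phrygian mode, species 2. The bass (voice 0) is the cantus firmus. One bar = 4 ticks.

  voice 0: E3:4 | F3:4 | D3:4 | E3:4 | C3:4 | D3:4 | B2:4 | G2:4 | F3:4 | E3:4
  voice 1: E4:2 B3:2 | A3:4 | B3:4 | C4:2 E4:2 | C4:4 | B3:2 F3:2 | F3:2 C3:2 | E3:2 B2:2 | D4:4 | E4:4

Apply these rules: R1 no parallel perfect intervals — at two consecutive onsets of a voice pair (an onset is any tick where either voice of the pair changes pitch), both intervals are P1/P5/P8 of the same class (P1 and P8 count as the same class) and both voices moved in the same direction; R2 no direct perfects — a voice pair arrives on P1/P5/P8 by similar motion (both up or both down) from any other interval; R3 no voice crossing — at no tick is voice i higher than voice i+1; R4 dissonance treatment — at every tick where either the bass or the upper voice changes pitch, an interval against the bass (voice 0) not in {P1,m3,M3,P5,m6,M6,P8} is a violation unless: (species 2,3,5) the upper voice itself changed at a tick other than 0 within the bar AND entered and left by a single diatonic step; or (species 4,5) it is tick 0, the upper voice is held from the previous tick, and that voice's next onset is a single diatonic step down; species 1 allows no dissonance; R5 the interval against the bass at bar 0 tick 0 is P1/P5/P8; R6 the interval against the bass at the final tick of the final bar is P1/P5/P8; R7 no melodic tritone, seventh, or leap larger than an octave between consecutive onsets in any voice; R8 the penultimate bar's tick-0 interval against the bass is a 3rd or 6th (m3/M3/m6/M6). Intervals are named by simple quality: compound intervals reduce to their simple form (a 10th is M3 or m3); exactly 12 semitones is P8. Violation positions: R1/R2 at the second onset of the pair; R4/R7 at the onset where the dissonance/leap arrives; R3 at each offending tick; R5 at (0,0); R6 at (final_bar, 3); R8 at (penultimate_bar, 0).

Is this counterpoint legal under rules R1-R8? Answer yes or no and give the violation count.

No (6 violations)

bar 0: v0=E3 v1=E4 (P8)
bar 1: v0=F3 v1=A3 (M3)
bar 2: v0=D3 v1=B3 (M6)
bar 3: v0=E3 v1=C4 (m6)
bar 4: v0=C3 v1=C4 (P8)
bar 5: v0=D3 v1=B3 (M6)
bar 6: v0=B2 v1=F3 (TT)
bar 7: v0=G2 v1=E3 (M6)
bar 8: v0=F3 v1=D4 (M6)
bar 9: v0=E3 v1=E4 (P8)
  R1 @ bar4.0: E3/E4 P8 -> C3/C4 P8 similar
  R7 @ bar5.2: B3->F3 leap 6st
  R4 @ bar6.0: B2/F3 TT untreated
  R4 @ bar6.2: B2/C3 m2 untreated
  R7 @ bar8.0: G2->F3 leap 10st
  R7 @ bar8.0: B2->D4 leap 15st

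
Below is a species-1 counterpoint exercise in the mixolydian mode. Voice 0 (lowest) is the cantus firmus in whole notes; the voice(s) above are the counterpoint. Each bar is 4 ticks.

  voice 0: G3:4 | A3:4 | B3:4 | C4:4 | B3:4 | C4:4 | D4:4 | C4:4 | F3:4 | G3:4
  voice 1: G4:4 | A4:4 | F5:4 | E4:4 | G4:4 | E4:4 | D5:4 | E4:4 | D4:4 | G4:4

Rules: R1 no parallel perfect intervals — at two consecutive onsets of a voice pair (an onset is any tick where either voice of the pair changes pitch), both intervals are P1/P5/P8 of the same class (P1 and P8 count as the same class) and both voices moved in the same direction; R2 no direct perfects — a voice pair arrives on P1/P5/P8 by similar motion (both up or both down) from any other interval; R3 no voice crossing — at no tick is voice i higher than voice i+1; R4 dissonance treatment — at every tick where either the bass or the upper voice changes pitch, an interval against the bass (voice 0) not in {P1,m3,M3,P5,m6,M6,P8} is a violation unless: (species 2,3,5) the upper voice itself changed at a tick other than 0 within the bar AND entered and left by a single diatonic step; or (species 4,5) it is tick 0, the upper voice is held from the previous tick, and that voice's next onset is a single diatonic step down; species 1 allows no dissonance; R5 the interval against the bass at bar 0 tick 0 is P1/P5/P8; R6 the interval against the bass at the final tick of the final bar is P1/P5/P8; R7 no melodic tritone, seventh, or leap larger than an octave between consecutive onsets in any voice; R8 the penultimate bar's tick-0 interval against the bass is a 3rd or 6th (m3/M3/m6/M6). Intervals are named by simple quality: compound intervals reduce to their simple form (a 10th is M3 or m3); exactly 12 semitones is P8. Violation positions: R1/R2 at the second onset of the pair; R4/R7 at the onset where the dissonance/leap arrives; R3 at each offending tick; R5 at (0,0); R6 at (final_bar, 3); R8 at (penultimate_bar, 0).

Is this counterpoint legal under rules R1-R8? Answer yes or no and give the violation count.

bar 0: v0=G3 v1=G4 (P8)
bar 1: v0=A3 v1=A4 (P8)
bar 2: v0=B3 v1=F5 (TT)
bar 3: v0=C4 v1=E4 (M3)
bar 4: v0=B3 v1=G4 (m6)
bar 5: v0=C4 v1=E4 (M3)
bar 6: v0=D4 v1=D5 (P8)
bar 7: v0=C4 v1=E4 (M3)
bar 8: v0=F3 v1=D4 (M6)
bar 9: v0=G3 v1=G4 (P8)
  R1 @ bar1.0: G3/G4 P8 -> A3/A4 P8 similar
  R4 @ bar2.0: B3/F5 TT untreated
  R7 @ bar3.0: F5->E4 leap 13st
  R2 @ bar6.0: C4/E4 M3 -> D4/D5 P8 similar
  R7 @ bar6.0: E4->D5 leap 10st
  R7 @ bar7.0: D5->E4 leap 10st
  R2 @ bar9.0: F3/D4 M6 -> G3/G4 P8 similar

No (7 violations)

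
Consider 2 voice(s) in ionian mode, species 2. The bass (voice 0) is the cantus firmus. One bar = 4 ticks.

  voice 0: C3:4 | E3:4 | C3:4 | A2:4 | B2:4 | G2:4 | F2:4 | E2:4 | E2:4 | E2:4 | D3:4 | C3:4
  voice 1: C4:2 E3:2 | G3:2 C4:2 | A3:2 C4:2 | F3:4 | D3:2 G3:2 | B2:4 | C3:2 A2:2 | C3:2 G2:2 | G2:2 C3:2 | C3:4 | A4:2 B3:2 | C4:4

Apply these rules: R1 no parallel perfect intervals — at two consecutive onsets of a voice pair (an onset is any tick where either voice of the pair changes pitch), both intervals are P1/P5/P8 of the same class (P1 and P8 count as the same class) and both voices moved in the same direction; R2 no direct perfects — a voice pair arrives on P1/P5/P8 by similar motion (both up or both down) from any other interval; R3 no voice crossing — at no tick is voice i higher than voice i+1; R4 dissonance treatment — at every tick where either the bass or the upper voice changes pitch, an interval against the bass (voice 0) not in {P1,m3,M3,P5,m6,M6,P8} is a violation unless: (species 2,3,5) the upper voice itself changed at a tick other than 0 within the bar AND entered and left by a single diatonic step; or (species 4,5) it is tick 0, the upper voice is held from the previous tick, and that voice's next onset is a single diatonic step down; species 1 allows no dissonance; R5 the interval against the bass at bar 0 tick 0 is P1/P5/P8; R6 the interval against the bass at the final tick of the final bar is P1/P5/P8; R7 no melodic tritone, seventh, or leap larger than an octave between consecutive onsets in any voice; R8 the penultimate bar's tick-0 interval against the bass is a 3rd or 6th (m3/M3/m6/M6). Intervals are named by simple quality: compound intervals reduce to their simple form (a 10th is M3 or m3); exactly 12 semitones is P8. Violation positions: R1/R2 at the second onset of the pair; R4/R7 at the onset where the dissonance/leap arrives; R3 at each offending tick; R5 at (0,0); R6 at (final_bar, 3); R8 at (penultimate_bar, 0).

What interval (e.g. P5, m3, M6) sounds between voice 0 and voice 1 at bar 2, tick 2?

voice 0=C3 voice 1=C4 -> P8

P8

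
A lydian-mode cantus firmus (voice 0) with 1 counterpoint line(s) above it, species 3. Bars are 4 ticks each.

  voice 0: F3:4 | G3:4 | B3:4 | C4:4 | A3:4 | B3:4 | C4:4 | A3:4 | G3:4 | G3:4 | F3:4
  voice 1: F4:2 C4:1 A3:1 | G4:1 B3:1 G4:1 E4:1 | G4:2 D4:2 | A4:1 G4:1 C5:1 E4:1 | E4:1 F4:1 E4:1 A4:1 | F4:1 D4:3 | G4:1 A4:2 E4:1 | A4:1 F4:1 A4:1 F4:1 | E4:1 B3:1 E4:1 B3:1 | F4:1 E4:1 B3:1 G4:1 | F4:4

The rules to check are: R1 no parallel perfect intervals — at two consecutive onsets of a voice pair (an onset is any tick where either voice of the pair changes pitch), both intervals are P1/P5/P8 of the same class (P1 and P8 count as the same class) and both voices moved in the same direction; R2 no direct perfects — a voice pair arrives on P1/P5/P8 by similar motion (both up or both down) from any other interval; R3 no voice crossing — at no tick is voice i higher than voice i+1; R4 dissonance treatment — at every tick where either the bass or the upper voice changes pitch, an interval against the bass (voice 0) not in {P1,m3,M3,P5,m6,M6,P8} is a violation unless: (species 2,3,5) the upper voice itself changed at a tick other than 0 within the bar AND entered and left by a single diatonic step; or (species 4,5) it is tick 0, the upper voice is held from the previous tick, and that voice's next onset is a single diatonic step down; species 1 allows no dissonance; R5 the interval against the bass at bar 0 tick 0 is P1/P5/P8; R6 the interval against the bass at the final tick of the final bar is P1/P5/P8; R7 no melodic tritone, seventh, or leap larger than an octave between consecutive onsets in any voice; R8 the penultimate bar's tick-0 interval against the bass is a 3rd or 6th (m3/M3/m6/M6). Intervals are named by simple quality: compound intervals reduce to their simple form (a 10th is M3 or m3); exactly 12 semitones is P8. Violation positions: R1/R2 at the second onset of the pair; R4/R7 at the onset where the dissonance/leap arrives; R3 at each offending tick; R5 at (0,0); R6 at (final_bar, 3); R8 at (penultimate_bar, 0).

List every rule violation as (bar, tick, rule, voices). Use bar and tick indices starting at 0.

bar 0: v0=F3 v1=F4 downbeat P8
bar 1: v0=G3 v1=G4 downbeat P8
bar 2: v0=B3 v1=G4 downbeat m6
bar 3: v0=C4 v1=A4 downbeat M6
bar 4: v0=A3 v1=E4 downbeat P5
bar 5: v0=B3 v1=F4 downbeat TT
bar 6: v0=C4 v1=G4 downbeat P5
bar 7: v0=A3 v1=A4 downbeat P8
bar 8: v0=G3 v1=E4 downbeat M6
bar 9: v0=G3 v1=F4 downbeat m7
bar 10: v0=F3 v1=F4 downbeat P8
  -> R2 @ bar 1 tick 0 v(0, 1): F3/A3 M3 -> G3/G4 P8 similar
  -> R7 @ bar 1 tick 0 v(1,): A3->G4 leap 10st
  -> R4 @ bar 5 tick 0 v(0, 1): B3/F4 TT untreated
  -> R2 @ bar 6 tick 0 v(0, 1): B3/D4 m3 -> C4/G4 P5 similar
  -> R4 @ bar 9 tick 0 v(0, 1): G3/F4 m7 untreated
  -> R7 @ bar 9 tick 0 v(1,): B3->F4 leap 6st
  -> R8 @ bar 9 tick 0 v(0, 1): penult m7 not 3rd/6th
  -> R1 @ bar 10 tick 0 v(0, 1): G3/G4 P8 -> F3/F4 P8 similar

(1, 0, R2, (0, 1))
(1, 0, R7, (1,))
(5, 0, R4, (0, 1))
(6, 0, R2, (0, 1))
(9, 0, R4, (0, 1))
(9, 0, R7, (1,))
(9, 0, R8, (0, 1))
(10, 0, R1, (0, 1))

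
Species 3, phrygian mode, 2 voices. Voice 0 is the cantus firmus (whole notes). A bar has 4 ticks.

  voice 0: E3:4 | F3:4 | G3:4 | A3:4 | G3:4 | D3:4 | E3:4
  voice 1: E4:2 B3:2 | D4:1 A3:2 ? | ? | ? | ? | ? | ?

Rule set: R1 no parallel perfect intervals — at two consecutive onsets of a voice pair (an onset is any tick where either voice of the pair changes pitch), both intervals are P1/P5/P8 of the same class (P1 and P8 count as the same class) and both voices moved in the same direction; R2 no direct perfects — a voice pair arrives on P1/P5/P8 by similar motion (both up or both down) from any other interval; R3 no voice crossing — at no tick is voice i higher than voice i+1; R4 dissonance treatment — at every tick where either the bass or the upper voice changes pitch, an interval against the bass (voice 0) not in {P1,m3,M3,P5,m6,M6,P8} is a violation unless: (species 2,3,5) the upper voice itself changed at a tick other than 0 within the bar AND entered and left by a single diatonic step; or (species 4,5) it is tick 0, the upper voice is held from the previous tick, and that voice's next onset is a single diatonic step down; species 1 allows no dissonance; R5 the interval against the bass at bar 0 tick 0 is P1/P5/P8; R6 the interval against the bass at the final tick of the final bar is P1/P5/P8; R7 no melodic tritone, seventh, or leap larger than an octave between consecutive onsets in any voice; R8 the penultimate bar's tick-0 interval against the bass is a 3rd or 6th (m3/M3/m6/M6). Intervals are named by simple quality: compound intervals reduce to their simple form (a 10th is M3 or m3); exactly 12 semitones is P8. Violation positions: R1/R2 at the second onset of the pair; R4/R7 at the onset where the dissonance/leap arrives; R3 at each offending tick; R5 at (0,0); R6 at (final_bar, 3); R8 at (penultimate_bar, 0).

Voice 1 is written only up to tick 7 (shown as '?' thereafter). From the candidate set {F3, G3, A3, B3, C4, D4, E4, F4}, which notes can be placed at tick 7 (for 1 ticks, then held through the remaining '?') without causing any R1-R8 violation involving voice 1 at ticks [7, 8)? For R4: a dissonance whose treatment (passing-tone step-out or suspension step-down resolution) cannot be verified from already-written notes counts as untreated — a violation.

F3: legal
G3: violates R4
A3: legal
B3: violates R4
C4: legal
D4: legal
E4: violates R4
F4: legal

{A3, C4, D4, F3, F4}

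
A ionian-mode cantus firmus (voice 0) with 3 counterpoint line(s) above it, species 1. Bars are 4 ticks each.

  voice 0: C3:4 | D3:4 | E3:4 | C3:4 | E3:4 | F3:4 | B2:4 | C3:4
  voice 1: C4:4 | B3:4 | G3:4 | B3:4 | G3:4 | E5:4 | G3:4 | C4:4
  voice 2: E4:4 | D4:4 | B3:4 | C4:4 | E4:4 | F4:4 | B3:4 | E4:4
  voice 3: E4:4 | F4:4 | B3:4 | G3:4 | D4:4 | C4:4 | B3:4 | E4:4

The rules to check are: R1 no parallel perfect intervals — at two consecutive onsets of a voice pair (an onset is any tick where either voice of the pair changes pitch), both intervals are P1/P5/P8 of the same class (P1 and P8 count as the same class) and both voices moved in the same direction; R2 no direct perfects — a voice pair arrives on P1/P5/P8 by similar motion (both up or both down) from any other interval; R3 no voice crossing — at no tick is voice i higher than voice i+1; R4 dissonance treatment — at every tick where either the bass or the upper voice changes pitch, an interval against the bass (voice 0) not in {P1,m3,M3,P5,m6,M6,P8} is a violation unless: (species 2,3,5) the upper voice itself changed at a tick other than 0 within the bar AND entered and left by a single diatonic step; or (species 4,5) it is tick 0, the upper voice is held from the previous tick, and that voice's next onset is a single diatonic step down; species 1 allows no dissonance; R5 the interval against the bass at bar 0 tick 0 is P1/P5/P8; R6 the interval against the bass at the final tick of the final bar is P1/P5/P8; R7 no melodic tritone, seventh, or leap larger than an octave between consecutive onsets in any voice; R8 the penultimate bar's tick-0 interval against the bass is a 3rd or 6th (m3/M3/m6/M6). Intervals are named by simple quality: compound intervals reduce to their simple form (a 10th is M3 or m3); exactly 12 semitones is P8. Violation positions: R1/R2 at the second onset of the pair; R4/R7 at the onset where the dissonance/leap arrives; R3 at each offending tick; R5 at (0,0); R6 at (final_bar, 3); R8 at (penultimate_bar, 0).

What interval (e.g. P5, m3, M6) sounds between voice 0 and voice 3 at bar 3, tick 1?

voice 0=C3 voice 3=G3 -> P5

P5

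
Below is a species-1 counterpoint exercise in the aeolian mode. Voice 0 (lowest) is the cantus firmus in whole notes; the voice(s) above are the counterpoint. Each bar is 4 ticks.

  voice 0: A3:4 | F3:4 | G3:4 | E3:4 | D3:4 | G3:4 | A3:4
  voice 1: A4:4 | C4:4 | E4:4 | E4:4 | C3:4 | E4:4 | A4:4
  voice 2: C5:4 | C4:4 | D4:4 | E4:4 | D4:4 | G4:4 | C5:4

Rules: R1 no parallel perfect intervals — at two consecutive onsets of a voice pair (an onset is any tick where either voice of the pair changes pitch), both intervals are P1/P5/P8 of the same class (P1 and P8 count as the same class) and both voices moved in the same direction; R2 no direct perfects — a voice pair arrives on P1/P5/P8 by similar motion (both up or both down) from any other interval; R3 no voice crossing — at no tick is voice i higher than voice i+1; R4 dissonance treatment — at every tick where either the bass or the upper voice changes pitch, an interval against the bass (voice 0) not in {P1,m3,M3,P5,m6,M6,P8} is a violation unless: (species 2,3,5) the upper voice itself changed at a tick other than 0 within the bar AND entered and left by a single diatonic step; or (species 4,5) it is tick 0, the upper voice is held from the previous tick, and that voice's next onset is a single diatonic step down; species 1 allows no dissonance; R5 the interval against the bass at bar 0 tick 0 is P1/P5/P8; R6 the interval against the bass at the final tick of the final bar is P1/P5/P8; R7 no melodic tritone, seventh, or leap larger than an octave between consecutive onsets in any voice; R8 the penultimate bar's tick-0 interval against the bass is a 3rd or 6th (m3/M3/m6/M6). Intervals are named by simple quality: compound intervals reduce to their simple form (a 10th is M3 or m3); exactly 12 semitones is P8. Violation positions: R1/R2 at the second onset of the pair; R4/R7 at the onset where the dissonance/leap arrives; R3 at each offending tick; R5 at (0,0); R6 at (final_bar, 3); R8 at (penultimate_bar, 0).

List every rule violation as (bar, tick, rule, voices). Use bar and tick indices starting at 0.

bar 0: v0=A3 v1=A4 v2=C5 downbeat m3
bar 1: v0=F3 v1=C4 v2=C4 downbeat P5
bar 2: v0=G3 v1=E4 v2=D4 downbeat P5
bar 3: v0=E3 v1=E4 v2=E4 downbeat P8
bar 4: v0=D3 v1=C3 v2=D4 downbeat P8
bar 5: v0=G3 v1=E4 v2=G4 downbeat P8
bar 6: v0=A3 v1=A4 v2=C5 downbeat m3
  -> R5 @ bar 0 tick 0 v(0, 2): opens on m3
  -> R2 @ bar 1 tick 0 v(0, 1): A3/A4 P8 -> F3/C4 P5 similar
  -> R2 @ bar 1 tick 0 v(0, 2): A3/C5 m3 -> F3/C4 P5 similar
  -> R2 @ bar 1 tick 0 v(1, 2): A4/C5 m3 -> C4/C4 P1 similar
  -> R1 @ bar 2 tick 0 v(0, 2): F3/C4 P5 -> G3/D4 P5 similar
  -> R3 @ bar 2 tick 0 v(1, 2): E4 above D4
  -> R3 @ bar 2 tick 1 v(1, 2): E4 above D4
  -> R3 @ bar 2 tick 2 v(1, 2): E4 above D4
  -> R3 @ bar 2 tick 3 v(1, 2): E4 above D4
  -> R1 @ bar 4 tick 0 v(0, 2): E3/E4 P8 -> D3/D4 P8 similar
  -> R3 @ bar 4 tick 0 v(0, 1): D3 above C3
  -> R4 @ bar 4 tick 0 v(0, 1): D3/C3 M2 untreated
  -> R7 @ bar 4 tick 0 v(1,): E4->C3 leap 16st
  -> R3 @ bar 4 tick 1 v(0, 1): D3 above C3
  -> R3 @ bar 4 tick 2 v(0, 1): D3 above C3
  -> R3 @ bar 4 tick 3 v(0, 1): D3 above C3
  -> R1 @ bar 5 tick 0 v(0, 2): D3/D4 P8 -> G3/G4 P8 similar
  -> R7 @ bar 5 tick 0 v(1,): C3->E4 leap 16st
  -> R8 @ bar 5 tick 0 v(0, 2): penult P8 not 3rd/6th
  -> R2 @ bar 6 tick 0 v(0, 1): G3/E4 M6 -> A3/A4 P8 similar
  -> R6 @ bar 6 tick 3 v(0, 2): closes on m3

(0, 0, R5, (0, 2))
(1, 0, R2, (0, 1))
(1, 0, R2, (0, 2))
(1, 0, R2, (1, 2))
(2, 0, R1, (0, 2))
(2, 0, R3, (1, 2))
(2, 1, R3, (1, 2))
(2, 2, R3, (1, 2))
(2, 3, R3, (1, 2))
(4, 0, R1, (0, 2))
(4, 0, R3, (0, 1))
(4, 0, R4, (0, 1))
(4, 0, R7, (1,))
(4, 1, R3, (0, 1))
(4, 2, R3, (0, 1))
(4, 3, R3, (0, 1))
(5, 0, R1, (0, 2))
(5, 0, R7, (1,))
(5, 0, R8, (0, 2))
(6, 0, R2, (0, 1))
(6, 3, R6, (0, 2))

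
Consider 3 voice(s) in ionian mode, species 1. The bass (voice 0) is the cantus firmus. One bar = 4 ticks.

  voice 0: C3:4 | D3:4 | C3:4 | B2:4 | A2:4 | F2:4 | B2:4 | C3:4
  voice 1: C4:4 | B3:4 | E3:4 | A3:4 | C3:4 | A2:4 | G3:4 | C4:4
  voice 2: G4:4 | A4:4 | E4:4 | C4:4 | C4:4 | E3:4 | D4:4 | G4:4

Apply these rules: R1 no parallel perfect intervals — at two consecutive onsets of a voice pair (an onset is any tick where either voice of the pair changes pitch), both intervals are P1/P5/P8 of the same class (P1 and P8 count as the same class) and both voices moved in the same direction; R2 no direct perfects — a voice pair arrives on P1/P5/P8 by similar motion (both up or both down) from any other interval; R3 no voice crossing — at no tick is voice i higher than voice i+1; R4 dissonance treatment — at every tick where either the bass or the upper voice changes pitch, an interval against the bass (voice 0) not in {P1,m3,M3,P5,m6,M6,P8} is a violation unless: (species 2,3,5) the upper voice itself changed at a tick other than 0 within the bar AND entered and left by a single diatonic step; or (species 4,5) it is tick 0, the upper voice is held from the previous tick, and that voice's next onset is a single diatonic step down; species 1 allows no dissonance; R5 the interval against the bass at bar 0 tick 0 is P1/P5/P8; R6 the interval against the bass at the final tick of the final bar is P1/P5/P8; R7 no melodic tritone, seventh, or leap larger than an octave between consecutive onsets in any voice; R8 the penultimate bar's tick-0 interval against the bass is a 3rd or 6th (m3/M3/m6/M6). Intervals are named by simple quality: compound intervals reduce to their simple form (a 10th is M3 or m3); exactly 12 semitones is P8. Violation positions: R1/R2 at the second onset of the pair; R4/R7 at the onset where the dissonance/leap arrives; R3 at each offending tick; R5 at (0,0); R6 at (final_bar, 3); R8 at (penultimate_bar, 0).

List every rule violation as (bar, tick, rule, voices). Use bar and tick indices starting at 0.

bar 0: v0=C3 v1=C4 v2=G4 downbeat P5
bar 1: v0=D3 v1=B3 v2=A4 downbeat P5
bar 2: v0=C3 v1=E3 v2=E4 downbeat M3
bar 3: v0=B2 v1=A3 v2=C4 downbeat m2
bar 4: v0=A2 v1=C3 v2=C4 downbeat m3
bar 5: v0=F2 v1=A2 v2=E3 downbeat M7
bar 6: v0=B2 v1=G3 v2=D4 downbeat m3
bar 7: v0=C3 v1=C4 v2=G4 downbeat P5
  -> R1 @ bar 1 tick 0 v(0, 2): C3/G4 P5 -> D3/A4 P5 similar
  -> R2 @ bar 2 tick 0 v(1, 2): B3/A4 m7 -> E3/E4 P8 similar
  -> R4 @ bar 3 tick 0 v(0, 1): B2/A3 m7 untreated
  -> R4 @ bar 3 tick 0 v(0, 2): B2/C4 m2 untreated
  -> R2 @ bar 5 tick 0 v(1, 2): C3/C4 P8 -> A2/E3 P5 similar
  -> R4 @ bar 5 tick 0 v(0, 2): F2/E3 M7 untreated
  -> R1 @ bar 6 tick 0 v(1, 2): A2/E3 P5 -> G3/D4 P5 similar
  -> R7 @ bar 6 tick 0 v(0,): F2->B2 leap 6st
  -> R7 @ bar 6 tick 0 v(1,): A2->G3 leap 10st
  -> R7 @ bar 6 tick 0 v(2,): E3->D4 leap 10st
  -> R1 @ bar 7 tick 0 v(1, 2): G3/D4 P5 -> C4/G4 P5 similar
  -> R2 @ bar 7 tick 0 v(0, 1): B2/G3 m6 -> C3/C4 P8 similar
  -> R2 @ bar 7 tick 0 v(0, 2): B2/D4 m3 -> C3/G4 P5 similar

(1, 0, R1, (0, 2))
(2, 0, R2, (1, 2))
(3, 0, R4, (0, 1))
(3, 0, R4, (0, 2))
(5, 0, R2, (1, 2))
(5, 0, R4, (0, 2))
(6, 0, R1, (1, 2))
(6, 0, R7, (0,))
(6, 0, R7, (1,))
(6, 0, R7, (2,))
(7, 0, R1, (1, 2))
(7, 0, R2, (0, 1))
(7, 0, R2, (0, 2))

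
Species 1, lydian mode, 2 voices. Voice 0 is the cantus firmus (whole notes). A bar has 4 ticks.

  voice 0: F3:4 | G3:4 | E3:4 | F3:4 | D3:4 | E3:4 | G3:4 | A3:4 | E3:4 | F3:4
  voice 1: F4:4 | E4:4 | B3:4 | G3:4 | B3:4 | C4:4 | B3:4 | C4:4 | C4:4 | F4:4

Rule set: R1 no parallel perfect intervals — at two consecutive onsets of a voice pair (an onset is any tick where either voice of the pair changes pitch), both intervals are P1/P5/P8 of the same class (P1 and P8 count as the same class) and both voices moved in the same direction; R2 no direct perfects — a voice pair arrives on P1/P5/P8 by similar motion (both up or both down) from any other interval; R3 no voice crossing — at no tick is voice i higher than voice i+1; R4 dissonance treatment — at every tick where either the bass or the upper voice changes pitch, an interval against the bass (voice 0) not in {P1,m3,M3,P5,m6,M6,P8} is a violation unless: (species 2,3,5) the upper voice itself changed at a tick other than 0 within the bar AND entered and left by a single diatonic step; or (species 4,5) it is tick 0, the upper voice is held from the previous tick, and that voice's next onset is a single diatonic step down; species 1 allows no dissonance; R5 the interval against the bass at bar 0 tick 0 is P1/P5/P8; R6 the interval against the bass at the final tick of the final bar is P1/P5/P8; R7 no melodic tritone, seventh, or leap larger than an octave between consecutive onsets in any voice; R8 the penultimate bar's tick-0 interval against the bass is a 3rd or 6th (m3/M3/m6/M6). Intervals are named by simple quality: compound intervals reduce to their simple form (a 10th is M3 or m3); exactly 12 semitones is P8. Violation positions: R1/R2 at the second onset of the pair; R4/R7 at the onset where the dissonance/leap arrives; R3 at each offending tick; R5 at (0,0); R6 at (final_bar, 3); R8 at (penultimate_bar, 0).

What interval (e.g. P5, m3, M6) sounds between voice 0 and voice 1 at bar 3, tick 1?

M2

voice 0=F3 voice 1=G3 -> M2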